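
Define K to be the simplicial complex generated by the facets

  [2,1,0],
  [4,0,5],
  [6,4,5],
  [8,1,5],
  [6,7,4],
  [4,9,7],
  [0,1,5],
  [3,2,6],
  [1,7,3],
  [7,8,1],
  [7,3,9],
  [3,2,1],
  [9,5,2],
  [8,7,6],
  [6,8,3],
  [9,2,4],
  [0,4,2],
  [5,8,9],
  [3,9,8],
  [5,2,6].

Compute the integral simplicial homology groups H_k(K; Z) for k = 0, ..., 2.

Fix the vertex order 0 < 1 < 2 < 3 < 4 < 5 < 6 < 7 < 8 < 9 and write every simplex with vertices in increasing order. Then dim K = 2 and the simplices of K are:

  0-simplices (10): [0], [1], [2], [3], [4], [5], [6], [7], [8], [9]
  1-simplices (30): (30 of them)
  2-simplices (20): (20 of them)

giving chain groups C_0 ≅ Z^10, C_1 ≅ Z^30, C_2 ≅ Z^20.

∂_1: C_1 → C_0 sends each edge [p,q] (with p < q) to q − p.
The resulting 10×30 matrix has rank 9, and its Smith normal form has invariant factors (1,1,1,1,1,1,1,1,1).

∂_2: C_2 → C_1 acts by ∂[p,q,r] = [q,r] − [p,r] + [p,q]. For instance
  ∂[0,2,4] = [2,4] − [0,4] + [0,2],
  ∂[1,5,8] = [5,8] − [1,8] + [1,5].
As a 30×20 matrix over Z this has rank 20, with invariant factors (1,1,1,1,1,1,1,1,1,1,1,1,1,1,1,1,1,1,1,2).

Computing H_k = (kernel of ∂_k) / (image of ∂_{k+1}):

  H_0: rank C_0 − rank ∂_1 = 10 − 9 = 1, and the invariant factors of ∂_1 are all 1, so H_0 ≅ Z.
  H_1: rank ker ∂_1 − rank ∂_2 = (30 − 9) − 20 = 1, and ∂_2 has invariant factor 2 > 1, so H_1 ≅ Z ⊕ Z/2Z.
  H_2: rank ker ∂_2 − rank ∂_3 = (20 − 20) − 0 = 0, and there is no ∂_3, so H_2 ≅ 0.

As a check, the Euler characteristic is 10 − 30 + 20 = 0, which agrees with 1 − 1 + 0 = 0.
(K is a triangulation of the Klein bottle.)

H_0 = Z,  H_1 = Z ⊕ Z/2Z,  H_2 = 0.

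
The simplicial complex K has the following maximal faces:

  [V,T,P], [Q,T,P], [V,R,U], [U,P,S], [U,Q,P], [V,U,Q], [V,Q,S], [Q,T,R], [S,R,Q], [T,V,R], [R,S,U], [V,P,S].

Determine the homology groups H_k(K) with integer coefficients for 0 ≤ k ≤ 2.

H_0 ≅ Z,  H_1 ≅ Z/2,  H_2 = 0.

Take the total order P < Q < R < S < T < U < V on the vertex set. Then K (dimension 2) consists of the simplices:

  0-simplices (7): P, Q, R, S, T, U, V
  1-simplices (18): PQ, PS, PT, PU, PV, QR, QS, QT, QU, QV, RS, RT, RU, RV, SU, SV, TV, UV
  2-simplices (12): PQT, PQU, PSU, PSV, PTV, QRS, QRT, QSV, QUV, RSU, RTV, RUV

so the chain groups are C_0 ≅ Z^7, C_1 ≅ Z^18, C_2 ≅ Z^12.

∂_1: C_1 → C_0 sends each edge [p,q] (with p < q) to q − p.
The resulting 7×18 matrix has rank 6, and its Smith normal form has invariant factors (1,1,1,1,1,1).

∂_2: C_2 → C_1 sends each 2-simplex [p,q,r] to [q,r] − [p,r] + [p,q]. For instance
  ∂QRS = RS − QS + QR,
  ∂QUV = UV − QV + QU.
The resulting 18×12 matrix has rank 12, and its Smith normal form has invariant factors (1,1,1,1,1,1,1,1,1,1,1,2).

Reading off H_k = ker ∂_k / im ∂_{k+1}:

  H_0: rank C_0 − rank ∂_1 = 7 − 6 = 1, and the invariant factors of ∂_1 are all 1, so H_0 ≅ Z.
  H_1: rank ker ∂_1 − rank ∂_2 = (18 − 6) − 12 = 0, and ∂_2 has invariant factor 2 > 1, so H_1 ≅ Z/2.
  H_2: rank ker ∂_2 − rank ∂_3 = (12 − 12) − 0 = 0, and there is no ∂_3, so H_2 ≅ 0.

As a check, the Euler characteristic is 7 − 18 + 12 = 1, which agrees with 1 − 0 + 0 = 1.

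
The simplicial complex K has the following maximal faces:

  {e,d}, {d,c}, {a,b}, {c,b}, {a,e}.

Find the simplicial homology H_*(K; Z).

We work with the vertex ordering a < b < c < d < e. The simplices of K, each written with vertices in increasing order, are:

  0-simplices (5): a, b, c, d, e
  1-simplices (5): ab, ae, bc, cd, de

Hence C_0 ≅ Z^5, C_1 ≅ Z^5.

The boundary map ∂_1: C_1 → C_0 maps an edge to its endpoints' difference, ∂[p,q] = q − p.
As a 5×5 matrix over Z this has rank 4, with invariant factors (1,1,1,1).

Computing H_k = (kernel of ∂_k) / (image of ∂_{k+1}):

  H_0: rank C_0 − rank ∂_1 = 5 − 4 = 1, and the invariant factors of ∂_1 are all 1, so H_0 ≅ Z.
  H_1: rank ker ∂_1 − rank ∂_2 = (5 − 4) − 0 = 1, and there is no ∂_2, so H_1 ≅ Z.

As a check, the Euler characteristic is 5 − 5 = 0, which agrees with 1 − 1 = 0.

H_0 ≅ Z,  H_1 ≅ Z.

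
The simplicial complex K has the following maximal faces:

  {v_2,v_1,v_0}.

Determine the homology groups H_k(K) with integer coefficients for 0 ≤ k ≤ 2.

Order the vertices as v_0 < v_1 < v_2. Listing each simplex with vertices in this order, K has dimension 2 with simplices:

  0-simplices (3): [v_0], [v_1], [v_2]
  1-simplices (3): [v_0,v_1], [v_0,v_2], [v_1,v_2]
  2-simplices (1): [v_0,v_1,v_2]

Hence C_0 ≅ Z^3, C_1 ≅ Z^3, C_2 ≅ Z^1.

Boundary ∂_1: C_1 → C_0 sends each edge [p,q] (with p < q) to q − p.
The 3×3 boundary matrix has rank 2 and Smith normal form diag(1,1).

Boundary ∂_2: C_2 → C_1 sends each 2-simplex [p,q,r] to [q,r] − [p,r] + [p,q]. For instance
  ∂[v_0,v_1,v_2] = [v_1,v_2] − [v_0,v_2] + [v_0,v_1].
The resulting 3×1 matrix has rank 1, and its Smith normal form has invariant factors (1).

Now H_k = ker ∂_k / im ∂_{k+1}, so:

  H_0: rank C_0 − rank ∂_1 = 3 − 2 = 1, and the invariant factors of ∂_1 are all 1, so H_0 ≅ Z.
  H_1: rank ker ∂_1 − rank ∂_2 = (3 − 2) − 1 = 0, and the invariant factors of ∂_2 are all 1, so H_1 ≅ 0.
  H_2: rank ker ∂_2 − rank ∂_3 = (1 − 1) − 0 = 0, and there is no ∂_3, so H_2 ≅ 0.

(K is a triangulation of the 2-simplex.)

H_0 = Z,  H_1 = 0,  H_2 = 0.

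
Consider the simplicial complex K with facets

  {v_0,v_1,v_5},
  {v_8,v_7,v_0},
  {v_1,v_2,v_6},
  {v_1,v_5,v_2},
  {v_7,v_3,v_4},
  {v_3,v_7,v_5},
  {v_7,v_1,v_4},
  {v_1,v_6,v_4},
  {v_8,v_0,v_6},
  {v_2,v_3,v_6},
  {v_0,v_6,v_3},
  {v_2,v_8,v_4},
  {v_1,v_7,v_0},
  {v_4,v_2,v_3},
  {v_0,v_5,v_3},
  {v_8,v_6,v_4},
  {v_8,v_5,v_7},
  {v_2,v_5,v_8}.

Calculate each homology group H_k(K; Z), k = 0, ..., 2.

Fix the vertex order v_0 < v_1 < v_2 < v_3 < v_4 < v_5 < v_6 < v_7 < v_8 and write every simplex with vertices in increasing order. Then dim K = 2 and the simplices of K are:

  0-simplices (9): [v_0], [v_1], [v_2], [v_3], [v_4], [v_5], [v_6], [v_7], [v_8]
  1-simplices (27): (27 of them)
  2-simplices (18): (18 of them)

giving chain groups C_0 ≅ Z^9, C_1 ≅ Z^27, C_2 ≅ Z^18.

∂_1: C_1 → C_0 sends each edge [p,q] (with p < q) to q − p. For instance
  ∂[v_0,v_7] = [v_7] − [v_0].
The resulting 9×27 matrix has rank 8, and its Smith normal form has invariant factors (1,1,1,1,1,1,1,1).

Boundary ∂_2: C_2 → C_1 acts by ∂[p,q,r] = [q,r] − [p,r] + [p,q]. For instance
  ∂[v_0,v_7,v_8] = [v_7,v_8] − [v_0,v_8] + [v_0,v_7],
  ∂[v_0,v_3,v_6] = [v_3,v_6] − [v_0,v_6] + [v_0,v_3].
The 27×18 boundary matrix has rank 18 and Smith normal form diag(1,1,1,1,1,1,1,1,1,1,1,1,1,1,1,1,1,2).

Reading off H_k = ker ∂_k / im ∂_{k+1}:

  H_0: rank C_0 − rank ∂_1 = 9 − 8 = 1, and the invariant factors of ∂_1 are all 1, so H_0 ≅ Z.
  H_1: rank ker ∂_1 − rank ∂_2 = (27 − 8) − 18 = 1, and ∂_2 has invariant factor 2 > 1, so H_1 ≅ Z ⊕ Z/2Z.
  H_2: rank ker ∂_2 − rank ∂_3 = (18 − 18) − 0 = 0, and there is no ∂_3, so H_2 ≅ 0.

(K is a triangulation of the Klein bottle.)

H_0 ≅ Z,  H_1 ≅ Z ⊕ Z/2Z,  H_2 = 0.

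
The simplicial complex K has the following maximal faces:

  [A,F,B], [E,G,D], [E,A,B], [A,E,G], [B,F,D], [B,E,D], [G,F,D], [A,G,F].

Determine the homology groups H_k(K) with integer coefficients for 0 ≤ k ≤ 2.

Take the total order A < B < D < E < F < G on the vertex set. Then K (dimension 2) consists of the simplices:

  0-simplices (6): A, B, D, E, F, G
  1-simplices (12): AB, AE, AF, AG, BD, BE, BF, DE, DF, DG, EG, FG
  2-simplices (8): ABE, ABF, AEG, AFG, BDE, BDF, DEG, DFG

so the chain groups are C_0 ≅ Z^6, C_1 ≅ Z^12, C_2 ≅ Z^8.

∂_1: C_1 → C_0 maps an edge to its endpoints' difference, ∂[p,q] = q − p.
As a 6×12 matrix over Z this has rank 5, with invariant factors (1,1,1,1,1).

∂_2: C_2 → C_1 sends each 2-simplex [p,q,r] to [q,r] − [p,r] + [p,q]. For instance
  ∂BDE = DE − BE + BD,
  ∂AFG = FG − AG + AF.
The resulting 12×8 matrix has rank 7, and its Smith normal form has invariant factors (1,1,1,1,1,1,1).

Now H_k = ker ∂_k / im ∂_{k+1}, so:

  H_0: rank C_0 − rank ∂_1 = 6 − 5 = 1, and the invariant factors of ∂_1 are all 1, so H_0 ≅ Z.
  H_1: rank ker ∂_1 − rank ∂_2 = (12 − 5) − 7 = 0, and the invariant factors of ∂_2 are all 1, so H_1 ≅ 0.
  H_2: rank ker ∂_2 − rank ∂_3 = (8 − 7) − 0 = 1, and there is no ∂_3, so H_2 ≅ Z.

As a check, the Euler characteristic is 6 − 12 + 8 = 2, which agrees with 1 − 0 + 1 = 2.

H_0 ≅ Z,  H_1 = 0,  H_2 ≅ Z.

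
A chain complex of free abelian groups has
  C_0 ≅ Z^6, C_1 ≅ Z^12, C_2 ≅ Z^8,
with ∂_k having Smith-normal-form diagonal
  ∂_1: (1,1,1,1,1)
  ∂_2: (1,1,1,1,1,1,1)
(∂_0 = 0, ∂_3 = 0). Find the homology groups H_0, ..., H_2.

H_0 = Z,  H_1 = 0,  H_2 = Z.

H_0: b_0 = 6 − 0 − 5 = 1; torsion from ∂_1 factors > 1: none. So H_0 = Z.
H_1: b_1 = 12 − 5 − 7 = 0; torsion from ∂_2 factors > 1: none. So H_1 = 0.
H_2: b_2 = 8 − 7 − 0 = 1; torsion from ∂_3 factors > 1: none. So H_2 = Z.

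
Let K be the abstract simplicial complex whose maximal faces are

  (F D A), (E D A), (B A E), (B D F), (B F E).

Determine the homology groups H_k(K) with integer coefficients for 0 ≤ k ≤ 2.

Fix the vertex order A < B < D < E < F and write every simplex with vertices in increasing order. Then dim K = 2 and the simplices of K are:

  0-simplices (5): A, B, D, E, F
  1-simplices (10): AB, AD, AE, AF, BD, BE, BF, DE, DF, EF
  2-simplices (5): ABE, ADE, ADF, BDF, BEF

Hence C_0 ≅ Z^5, C_1 ≅ Z^10, C_2 ≅ Z^5.

Boundary ∂_1: C_1 → C_0 is given by ∂[p,q] = [q] − [p]. For instance
  ∂BE = E − B.
This gives a 5×10 integer matrix of rank 4; reducing to Smith normal form yields diagonal entries (1,1,1,1).

The boundary map ∂_2: C_2 → C_1 sends each 2-simplex [p,q,r] to [q,r] − [p,r] + [p,q]. For instance
  ∂BEF = EF − BF + BE,
  ∂ADE = DE − AE + AD.
As a 10×5 matrix over Z this has rank 5, with invariant factors (1,1,1,1,1).

Computing H_k = (kernel of ∂_k) / (image of ∂_{k+1}):

  H_0: rank C_0 − rank ∂_1 = 5 − 4 = 1, and the invariant factors of ∂_1 are all 1, so H_0 = Z.
  H_1: rank ker ∂_1 − rank ∂_2 = (10 − 4) − 5 = 1, and the invariant factors of ∂_2 are all 1, so H_1 = Z.
  H_2: rank ker ∂_2 − rank ∂_3 = (5 − 5) − 0 = 0, and there is no ∂_3, so H_2 = 0.

(K is a triangulation of the Möbius band.)

H_0 = Z,  H_1 = Z,  H_2 = 0.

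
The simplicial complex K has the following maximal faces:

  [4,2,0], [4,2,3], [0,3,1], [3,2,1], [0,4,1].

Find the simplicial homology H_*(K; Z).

H_0 ≅ Z,  H_1 ≅ Z,  H_2 = 0.

Fix the vertex order 0 < 1 < 2 < 3 < 4 and write every simplex with vertices in increasing order. Then dim K = 2 and the simplices of K are:

  0-simplices (5): [0], [1], [2], [3], [4]
  1-simplices (10): [0,1], [0,2], [0,3], [0,4], [1,2], [1,3], [1,4], [2,3], [2,4], [3,4]
  2-simplices (5): [0,1,3], [0,1,4], [0,2,4], [1,2,3], [2,3,4]

Hence C_0 ≅ Z^5, C_1 ≅ Z^10, C_2 ≅ Z^5.

Boundary ∂_1: C_1 → C_0 is given by ∂[p,q] = [q] − [p]. For instance
  ∂[1,2] = [2] − [1].
The resulting 5×10 matrix has rank 4, and its Smith normal form has invariant factors (1,1,1,1).

∂_2: C_2 → C_1 sends each 2-simplex [p,q,r] to [q,r] − [p,r] + [p,q]. For instance
  ∂[2,3,4] = [3,4] − [2,4] + [2,3],
  ∂[1,2,3] = [2,3] − [1,3] + [1,2].
As a 10×5 matrix over Z this has rank 5, with invariant factors (1,1,1,1,1).

Reading off H_k = ker ∂_k / im ∂_{k+1}:

  H_0: rank C_0 − rank ∂_1 = 5 − 4 = 1, and the invariant factors of ∂_1 are all 1, so H_0 = Z.
  H_1: rank ker ∂_1 − rank ∂_2 = (10 − 4) − 5 = 1, and the invariant factors of ∂_2 are all 1, so H_1 = Z.
  H_2: rank ker ∂_2 − rank ∂_3 = (5 − 5) − 0 = 0, and there is no ∂_3, so H_2 = 0.

As a check, the Euler characteristic is 5 − 10 + 5 = 0, which agrees with 1 − 1 + 0 = 0.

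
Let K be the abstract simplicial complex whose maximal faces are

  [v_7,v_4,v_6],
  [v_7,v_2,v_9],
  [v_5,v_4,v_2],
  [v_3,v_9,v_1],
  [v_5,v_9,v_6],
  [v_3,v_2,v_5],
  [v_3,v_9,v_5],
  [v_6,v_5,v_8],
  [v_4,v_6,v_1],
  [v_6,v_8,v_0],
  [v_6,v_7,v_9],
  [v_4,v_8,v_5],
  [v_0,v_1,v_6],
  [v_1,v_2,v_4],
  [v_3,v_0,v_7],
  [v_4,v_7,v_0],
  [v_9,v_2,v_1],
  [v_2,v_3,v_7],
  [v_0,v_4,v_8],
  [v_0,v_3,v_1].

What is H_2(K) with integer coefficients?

H_2 = 0.

Take the total order v_0 < v_1 < v_2 < v_3 < v_4 < v_5 < v_6 < v_7 < v_8 < v_9 on the vertex set. Then K (dimension 2) consists of the simplices:

  0-simplices (10): [v_0], [v_1], [v_2], [v_3], [v_4], [v_5], [v_6], [v_7], [v_8], [v_9]
  1-simplices (30): (30 of them)
  2-simplices (20): (20 of them)

giving chain groups C_0 ≅ Z^10, C_1 ≅ Z^30, C_2 ≅ Z^20.

∂_1: C_1 → C_0 maps an edge to its endpoints' difference, ∂[p,q] = q − p.
The resulting 10×30 matrix has rank 9, and its Smith normal form has invariant factors (1,1,1,1,1,1,1,1,1).

The boundary map ∂_2: C_2 → C_1 sends each 2-simplex [p,q,r] to [q,r] − [p,r] + [p,q]. For instance
  ∂[v_2,v_3,v_7] = [v_3,v_7] − [v_2,v_7] + [v_2,v_3],
  ∂[v_1,v_4,v_6] = [v_4,v_6] − [v_1,v_6] + [v_1,v_4].
The 30×20 boundary matrix has rank 20 and Smith normal form diag(1,1,1,1,1,1,1,1,1,1,1,1,1,1,1,1,1,1,1,2).

Computing H_k = (kernel of ∂_k) / (image of ∂_{k+1}):

  H_2: rank ker ∂_2 − rank ∂_3 = (20 − 20) − 0 = 0, and there is no ∂_3, so H_2 ≅ 0.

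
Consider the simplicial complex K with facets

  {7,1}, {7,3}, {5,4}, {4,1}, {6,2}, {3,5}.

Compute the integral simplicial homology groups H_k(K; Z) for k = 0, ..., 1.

H_0 = Z^2,  H_1 = Z.

Fix the vertex order 1 < 2 < 3 < 4 < 5 < 6 < 7 and write every simplex with vertices in increasing order. Then dim K = 1 and the simplices of K are:

  0-simplices (7): [1], [2], [3], [4], [5], [6], [7]
  1-simplices (6): [1,4], [1,7], [2,6], [3,5], [3,7], [4,5]

so the chain groups are C_0 ≅ Z^7, C_1 ≅ Z^6.

Boundary ∂_1: C_1 → C_0 sends each edge [p,q] (with p < q) to q − p.
This gives a 7×6 integer matrix of rank 5; reducing to Smith normal form yields diagonal entries (1,1,1,1,1).

Computing H_k = (kernel of ∂_k) / (image of ∂_{k+1}):

  H_0: rank C_0 − rank ∂_1 = 7 − 5 = 2, and the invariant factors of ∂_1 are all 1, so H_0 ≅ Z^2.
  H_1: rank ker ∂_1 − rank ∂_2 = (6 − 5) − 0 = 1, and there is no ∂_2, so H_1 ≅ Z.

As a check, the Euler characteristic is 7 − 6 = 1, which agrees with 2 − 1 = 1.
(K is a triangulation of the disjoint union of the 1-simplex and the circle S^1.)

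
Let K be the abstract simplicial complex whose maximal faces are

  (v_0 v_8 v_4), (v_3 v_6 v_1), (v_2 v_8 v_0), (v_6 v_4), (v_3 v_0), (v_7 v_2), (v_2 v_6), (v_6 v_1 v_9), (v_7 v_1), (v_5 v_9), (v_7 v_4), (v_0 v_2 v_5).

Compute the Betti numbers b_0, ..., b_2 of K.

b_0 = 1, b_1 = 5, b_2 = 0.

Fix the vertex order v_0 < v_1 < v_2 < v_3 < v_4 < v_5 < v_6 < v_7 < v_8 < v_9 and write every simplex with vertices in increasing order. Then dim K = 2 and the simplices of K are:

  0-simplices (10): [v_0], [v_1], [v_2], [v_3], [v_4], [v_5], [v_6], [v_7], [v_8], [v_9]
  1-simplices (19): (19 of them)
  2-simplices (5): [v_0,v_2,v_5], [v_0,v_2,v_8], [v_0,v_4,v_8], [v_1,v_3,v_6], [v_1,v_6,v_9]

Hence C_0 ≅ Z^10, C_1 ≅ Z^19, C_2 ≅ Z^5.

∂_1: C_1 → C_0 is given by ∂[p,q] = [q] − [p].
The resulting 10×19 matrix has rank 9, and its Smith normal form has invariant factors (1,1,1,1,1,1,1,1,1).

Boundary ∂_2: C_2 → C_1 acts by ∂[p,q,r] = [q,r] − [p,r] + [p,q]. For instance
  ∂[v_0,v_4,v_8] = [v_4,v_8] − [v_0,v_8] + [v_0,v_4],
  ∂[v_1,v_6,v_9] = [v_6,v_9] − [v_1,v_9] + [v_1,v_6].
This gives a 19×5 integer matrix of rank 5; reducing to Smith normal form yields diagonal entries (1,1,1,1,1).

Now H_k = ker ∂_k / im ∂_{k+1}, so:

  H_0: rank C_0 − rank ∂_1 = 10 − 9 = 1, and the invariant factors of ∂_1 are all 1, so H_0 ≅ Z.
  H_1: rank ker ∂_1 − rank ∂_2 = (19 − 9) − 5 = 5, and the invariant factors of ∂_2 are all 1, so H_1 ≅ Z^5.
  H_2: rank ker ∂_2 − rank ∂_3 = (5 − 5) − 0 = 0, and there is no ∂_3, so H_2 ≅ 0.

Hence the Betti numbers are b_0 = 1, b_1 = 5, b_2 = 0.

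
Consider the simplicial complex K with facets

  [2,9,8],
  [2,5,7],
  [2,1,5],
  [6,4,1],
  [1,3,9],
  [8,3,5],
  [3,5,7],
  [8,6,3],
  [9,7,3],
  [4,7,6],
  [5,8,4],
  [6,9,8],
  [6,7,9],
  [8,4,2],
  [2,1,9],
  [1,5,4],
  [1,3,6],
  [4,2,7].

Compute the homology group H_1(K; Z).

H_1 ≅ Z ⊕ Z/2.

Take the total order 1 < 2 < 3 < 4 < 5 < 6 < 7 < 8 < 9 on the vertex set. Then K (dimension 2) consists of the simplices:

  0-simplices (9): [1], [2], [3], [4], [5], [6], [7], [8], [9]
  1-simplices (27): (27 of them)
  2-simplices (18): [1,2,5], [1,2,9], [1,3,6], [1,3,9], [1,4,5], [1,4,6], [2,4,7], [2,4,8], [2,5,7], [2,8,9], [3,5,7], [3,5,8], [3,6,8], [3,7,9], [4,5,8], [4,6,7], [6,7,9], [6,8,9]

giving chain groups C_0 ≅ Z^9, C_1 ≅ Z^27, C_2 ≅ Z^18.

∂_1: C_1 → C_0 is given by ∂[p,q] = [q] − [p].
The resulting 9×27 matrix has rank 8, and its Smith normal form has invariant factors (1,1,1,1,1,1,1,1).

Boundary ∂_2: C_2 → C_1 maps a triangle to the signed sum of its edges. For instance
  ∂[3,6,8] = [6,8] − [3,8] + [3,6],
  ∂[3,5,8] = [5,8] − [3,8] + [3,5].
This gives a 27×18 integer matrix of rank 18; reducing to Smith normal form yields diagonal entries (1,1,1,1,1,1,1,1,1,1,1,1,1,1,1,1,1,2).

Now H_k = ker ∂_k / im ∂_{k+1}, so:

  H_1: rank ker ∂_1 − rank ∂_2 = (27 − 8) − 18 = 1, and ∂_2 has invariant factor 2 > 1, so H_1 = Z ⊕ Z/2.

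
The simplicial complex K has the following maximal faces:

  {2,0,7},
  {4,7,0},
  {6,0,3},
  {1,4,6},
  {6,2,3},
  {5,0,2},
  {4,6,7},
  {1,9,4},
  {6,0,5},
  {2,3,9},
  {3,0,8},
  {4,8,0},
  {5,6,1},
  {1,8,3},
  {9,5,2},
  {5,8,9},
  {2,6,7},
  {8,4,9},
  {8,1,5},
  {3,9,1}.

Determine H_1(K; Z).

Take the total order 0 < 1 < 2 < 3 < 4 < 5 < 6 < 7 < 8 < 9 on the vertex set. Then K (dimension 2) consists of the simplices:

  0-simplices (10): [0], [1], [2], [3], [4], [5], [6], [7], [8], [9]
  1-simplices (30): (30 of them)
  2-simplices (20): (20 of them)

giving chain groups C_0 ≅ Z^10, C_1 ≅ Z^30, C_2 ≅ Z^20.

Boundary ∂_1: C_1 → C_0 is given by ∂[p,q] = [q] − [p].
The resulting 10×30 matrix has rank 9, and its Smith normal form has invariant factors (1,1,1,1,1,1,1,1,1).

The boundary map ∂_2: C_2 → C_1 maps a triangle to the signed sum of its edges. For instance
  ∂[0,2,5] = [2,5] − [0,5] + [0,2],
  ∂[4,6,7] = [6,7] − [4,7] + [4,6].
The 30×20 boundary matrix has rank 20 and Smith normal form diag(1,1,1,1,1,1,1,1,1,1,1,1,1,1,1,1,1,1,1,2).

Reading off H_k = ker ∂_k / im ∂_{k+1}:

  H_1: rank ker ∂_1 − rank ∂_2 = (30 − 9) − 20 = 1, and ∂_2 has invariant factor 2 > 1, so H_1 = Z × Z/2.

(K is a triangulation of the Klein bottle.)

H_1 = Z × Z/2.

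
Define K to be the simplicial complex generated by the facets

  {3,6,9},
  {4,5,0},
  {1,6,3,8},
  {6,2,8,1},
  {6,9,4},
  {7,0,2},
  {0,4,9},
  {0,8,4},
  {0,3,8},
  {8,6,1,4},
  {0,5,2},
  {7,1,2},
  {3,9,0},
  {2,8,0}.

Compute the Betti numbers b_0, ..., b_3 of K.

We work with the vertex ordering 0 < 1 < 2 < 3 < 4 < 5 < 6 < 7 < 8 < 9. The simplices of K, each written with vertices in increasing order, are:

  0-simplices (10): [0], [1], [2], [3], [4], [5], [6], [7], [8], [9]
  1-simplices (26): (26 of them)
  2-simplices (21): (21 of them)
  3-simplices (3): [1,2,6,8], [1,3,6,8], [1,4,6,8]

giving chain groups C_0 ≅ Z^10, C_1 ≅ Z^26, C_2 ≅ Z^21, C_3 ≅ Z^3.

Boundary ∂_1: C_1 → C_0 is given by ∂[p,q] = [q] − [p].
As a 10×26 matrix over Z this has rank 9, with invariant factors (1,1,1,1,1,1,1,1,1).

∂_2: C_2 → C_1 maps a triangle to the signed sum of its edges. For instance
  ∂[2,6,8] = [6,8] − [2,8] + [2,6],
  ∂[0,4,8] = [4,8] − [0,8] + [0,4].
The 26×21 boundary matrix has rank 17 and Smith normal form diag(1,1,1,1,1,1,1,1,1,1,1,1,1,1,1,1,1).

Boundary ∂_3: C_3 → C_2 sends each 3-simplex σ to the alternating sum Σ_i (−1)^i (σ with its i-th vertex removed). For instance
  ∂[1,3,6,8] = [3,6,8] − [1,6,8] + [1,3,8] − [1,3,6],
  ∂[1,4,6,8] = [4,6,8] − [1,6,8] + [1,4,8] − [1,4,6].
The 21×3 boundary matrix has rank 3 and Smith normal form diag(1,1,1).

Now H_k = ker ∂_k / im ∂_{k+1}, so:

  H_0: rank C_0 − rank ∂_1 = 10 − 9 = 1, and the invariant factors of ∂_1 are all 1, so H_0 ≅ Z.
  H_1: rank ker ∂_1 − rank ∂_2 = (26 − 9) − 17 = 0, and the invariant factors of ∂_2 are all 1, so H_1 ≅ 0.
  H_2: rank ker ∂_2 − rank ∂_3 = (21 − 17) − 3 = 1, and the invariant factors of ∂_3 are all 1, so H_2 ≅ Z.
  H_3: rank ker ∂_3 − rank ∂_4 = (3 − 3) − 0 = 0, and there is no ∂_4, so H_3 ≅ 0.

As a check, the Euler characteristic is 10 − 26 + 21 − 3 = 2, which agrees with 1 − 0 + 1 − 0 = 2.

Hence the Betti numbers are b_0 = 1, b_1 = 0, b_2 = 1, b_3 = 0.

b_0 = 1, b_1 = 0, b_2 = 1, b_3 = 0.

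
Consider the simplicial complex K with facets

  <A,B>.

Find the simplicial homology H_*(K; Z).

Take the total order A < B on the vertex set. Then K (dimension 1) consists of the simplices:

  0-simplices (2): A, B
  1-simplices (1): AB

Hence C_0 ≅ Z^2, C_1 ≅ Z^1.

Boundary ∂_1: C_1 → C_0 sends each edge [p,q] (with p < q) to q − p. For instance
  ∂AB = B − A.
The resulting 2×1 matrix has rank 1, and its Smith normal form has invariant factors (1).

Reading off H_k = ker ∂_k / im ∂_{k+1}:

  H_0: rank C_0 − rank ∂_1 = 2 − 1 = 1, and the invariant factors of ∂_1 are all 1, so H_0 = Z.
  H_1: rank ker ∂_1 − rank ∂_2 = (1 − 1) − 0 = 0, and there is no ∂_2, so H_1 = 0.

(K is a triangulation of the 1-simplex.)

H_0 = Z,  H_1 = 0.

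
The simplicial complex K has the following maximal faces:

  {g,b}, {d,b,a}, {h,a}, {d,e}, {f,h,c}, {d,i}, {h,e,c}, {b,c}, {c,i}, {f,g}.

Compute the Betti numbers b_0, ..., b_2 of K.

b_0 = 1, b_1 = 4, b_2 = 0.

Take the total order a < b < c < d < e < f < g < h < i on the vertex set. Then K (dimension 2) consists of the simplices:

  0-simplices (9): a, b, c, d, e, f, g, h, i
  1-simplices (15): ab, ad, ah, bc, bd, bg, ce, cf, ch, ci, de, di, eh, fg, fh
  2-simplices (3): abd, ceh, cfh

so the chain groups are C_0 ≅ Z^9, C_1 ≅ Z^15, C_2 ≅ Z^3.

∂_1: C_1 → C_0 sends each edge [p,q] (with p < q) to q − p. For instance
  ∂bd = d − b.
As a 9×15 matrix over Z this has rank 8, with invariant factors (1,1,1,1,1,1,1,1).

∂_2: C_2 → C_1 maps a triangle to the signed sum of its edges. For instance
  ∂cfh = fh − ch + cf,
  ∂abd = bd − ad + ab.
As a 15×3 matrix over Z this has rank 3, with invariant factors (1,1,1).

Reading off H_k = ker ∂_k / im ∂_{k+1}:

  H_0: rank C_0 − rank ∂_1 = 9 − 8 = 1, and the invariant factors of ∂_1 are all 1, so H_0 ≅ Z.
  H_1: rank ker ∂_1 − rank ∂_2 = (15 − 8) − 3 = 4, and the invariant factors of ∂_2 are all 1, so H_1 ≅ Z^4.
  H_2: rank ker ∂_2 − rank ∂_3 = (3 − 3) − 0 = 0, and there is no ∂_3, so H_2 ≅ 0.

Hence the Betti numbers are b_0 = 1, b_1 = 4, b_2 = 0.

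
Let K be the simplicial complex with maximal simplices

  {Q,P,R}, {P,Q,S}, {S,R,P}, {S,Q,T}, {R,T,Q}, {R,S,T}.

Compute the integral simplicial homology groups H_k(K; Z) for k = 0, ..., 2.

Fix the vertex order P < Q < R < S < T and write every simplex with vertices in increasing order. Then dim K = 2 and the simplices of K are:

  0-simplices (5): P, Q, R, S, T
  1-simplices (9): PQ, PR, PS, QR, QS, QT, RS, RT, ST
  2-simplices (6): PQR, PQS, PRS, QRT, QST, RST

so the chain groups are C_0 ≅ Z^5, C_1 ≅ Z^9, C_2 ≅ Z^6.

∂_1: C_1 → C_0 maps an edge to its endpoints' difference, ∂[p,q] = q − p. For instance
  ∂ST = T − S.
The resulting 5×9 matrix has rank 4, and its Smith normal form has invariant factors (1,1,1,1).

∂_2: C_2 → C_1 sends each 2-simplex [p,q,r] to [q,r] − [p,r] + [p,q]. For instance
  ∂RST = ST − RT + RS,
  ∂PQS = QS − PS + PQ.
This gives a 9×6 integer matrix of rank 5; reducing to Smith normal form yields diagonal entries (1,1,1,1,1).

Reading off H_k = ker ∂_k / im ∂_{k+1}:

  H_0: rank C_0 − rank ∂_1 = 5 − 4 = 1, and the invariant factors of ∂_1 are all 1, so H_0 = Z.
  H_1: rank ker ∂_1 − rank ∂_2 = (9 − 4) − 5 = 0, and the invariant factors of ∂_2 are all 1, so H_1 = 0.
  H_2: rank ker ∂_2 − rank ∂_3 = (6 − 5) − 0 = 1, and there is no ∂_3, so H_2 = Z.

H_0 ≅ Z,  H_1 = 0,  H_2 ≅ Z.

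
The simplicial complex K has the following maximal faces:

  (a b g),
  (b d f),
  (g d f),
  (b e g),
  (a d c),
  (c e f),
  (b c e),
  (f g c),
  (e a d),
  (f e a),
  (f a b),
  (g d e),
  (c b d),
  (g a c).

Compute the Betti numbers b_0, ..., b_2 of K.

We work with the vertex ordering a < b < c < d < e < f < g. The simplices of K, each written with vertices in increasing order, are:

  0-simplices (7): a, b, c, d, e, f, g
  1-simplices (21): ab, ac, ad, ae, af, ag, bc, bd, be, bf, bg, cd, ce, cf, cg, de, df, dg, ef, eg, fg
  2-simplices (14): abf, abg, acd, acg, ade, aef, bcd, bce, bdf, beg, cef, cfg, deg, dfg

giving chain groups C_0 ≅ Z^7, C_1 ≅ Z^21, C_2 ≅ Z^14.

The boundary map ∂_1: C_1 → C_0 is given by ∂[p,q] = [q] − [p]. For instance
  ∂cf = f − c.
This gives a 7×21 integer matrix of rank 6; reducing to Smith normal form yields diagonal entries (1,1,1,1,1,1).

Boundary ∂_2: C_2 → C_1 sends each 2-simplex [p,q,r] to [q,r] − [p,r] + [p,q]. For instance
  ∂beg = eg − bg + be,
  ∂bdf = df − bf + bd.
The resulting 21×14 matrix has rank 13, and its Smith normal form has invariant factors (1,1,1,1,1,1,1,1,1,1,1,1,1).

From H_k ≅ ker(∂_k) / im(∂_{k+1}) we obtain:

  H_0: rank C_0 − rank ∂_1 = 7 − 6 = 1, and the invariant factors of ∂_1 are all 1, so H_0 = Z.
  H_1: rank ker ∂_1 − rank ∂_2 = (21 − 6) − 13 = 2, and the invariant factors of ∂_2 are all 1, so H_1 = Z^2.
  H_2: rank ker ∂_2 − rank ∂_3 = (14 − 13) − 0 = 1, and there is no ∂_3, so H_2 = Z.

(K is a triangulation of the torus T^2.)

Hence the Betti numbers are b_0 = 1, b_1 = 2, b_2 = 1.

b_0 = 1, b_1 = 2, b_2 = 1.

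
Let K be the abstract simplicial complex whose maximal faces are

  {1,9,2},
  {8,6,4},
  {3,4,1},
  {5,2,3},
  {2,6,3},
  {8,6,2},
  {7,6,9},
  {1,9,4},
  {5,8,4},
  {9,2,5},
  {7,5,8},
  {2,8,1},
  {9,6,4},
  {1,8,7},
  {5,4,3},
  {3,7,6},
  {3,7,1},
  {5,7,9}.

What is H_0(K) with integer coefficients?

H_0 = Z.

We work with the vertex ordering 1 < 2 < 3 < 4 < 5 < 6 < 7 < 8 < 9. The simplices of K, each written with vertices in increasing order, are:

  0-simplices (9): [1], [2], [3], [4], [5], [6], [7], [8], [9]
  1-simplices (27): (27 of them)
  2-simplices (18): [1,2,8], [1,2,9], [1,3,4], [1,3,7], [1,4,9], [1,7,8], [2,3,5], [2,3,6], [2,5,9], [2,6,8], [3,4,5], [3,6,7], [4,5,8], [4,6,8], [4,6,9], [5,7,8], [5,7,9], [6,7,9]

giving chain groups C_0 ≅ Z^9, C_1 ≅ Z^27, C_2 ≅ Z^18.

∂_1: C_1 → C_0 is given by ∂[p,q] = [q] − [p].
The 9×27 boundary matrix has rank 8 and Smith normal form diag(1,1,1,1,1,1,1,1).

The boundary map ∂_2: C_2 → C_1 maps a triangle to the signed sum of its edges. For instance
  ∂[5,7,9] = [7,9] − [5,9] + [5,7],
  ∂[4,6,9] = [6,9] − [4,9] + [4,6].
This gives a 27×18 integer matrix of rank 17; reducing to Smith normal form yields diagonal entries (1,1,1,1,1,1,1,1,1,1,1,1,1,1,1,1,1).

Now H_k = ker ∂_k / im ∂_{k+1}, so:

  H_0: rank C_0 − rank ∂_1 = 9 − 8 = 1, and the invariant factors of ∂_1 are all 1, so H_0 = Z.

(K is a triangulation of the torus T^2.)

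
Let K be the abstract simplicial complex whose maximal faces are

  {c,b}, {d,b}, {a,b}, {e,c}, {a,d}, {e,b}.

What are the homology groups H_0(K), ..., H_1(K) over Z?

Order the vertices as a < b < c < d < e. Listing each simplex with vertices in this order, K has dimension 1 with simplices:

  0-simplices (5): a, b, c, d, e
  1-simplices (6): ab, ad, bc, bd, be, ce

giving chain groups C_0 ≅ Z^5, C_1 ≅ Z^6.

∂_1: C_1 → C_0 sends each edge [p,q] (with p < q) to q − p.
The resulting 5×6 matrix has rank 4, and its Smith normal form has invariant factors (1,1,1,1).

Now H_k = ker ∂_k / im ∂_{k+1}, so:

  H_0: rank C_0 − rank ∂_1 = 5 − 4 = 1, and the invariant factors of ∂_1 are all 1, so H_0 = Z.
  H_1: rank ker ∂_1 − rank ∂_2 = (6 − 4) − 0 = 2, and there is no ∂_2, so H_1 = Z^2.

(K is a triangulation of a wedge of 2 circles.)

H_0 = Z,  H_1 = Z^2.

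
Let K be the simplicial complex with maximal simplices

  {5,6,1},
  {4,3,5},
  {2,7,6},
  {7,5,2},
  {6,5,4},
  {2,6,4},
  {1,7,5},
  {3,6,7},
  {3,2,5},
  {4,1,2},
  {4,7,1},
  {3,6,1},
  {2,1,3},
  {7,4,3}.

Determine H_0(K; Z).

H_0 = Z.

Take the total order 1 < 2 < 3 < 4 < 5 < 6 < 7 on the vertex set. Then K (dimension 2) consists of the simplices:

  0-simplices (7): [1], [2], [3], [4], [5], [6], [7]
  1-simplices (21): [1,2], [1,3], [1,4], [1,5], [1,6], [1,7], [2,3], [2,4], [2,5], [2,6], [2,7], [3,4], [3,5], [3,6], [3,7], [4,5], [4,6], [4,7], [5,6], [5,7], [6,7]
  2-simplices (14): [1,2,3], [1,2,4], [1,3,6], [1,4,7], [1,5,6], [1,5,7], [2,3,5], [2,4,6], [2,5,7], [2,6,7], [3,4,5], [3,4,7], [3,6,7], [4,5,6]

Hence C_0 ≅ Z^7, C_1 ≅ Z^21, C_2 ≅ Z^14.

∂_1: C_1 → C_0 is given by ∂[p,q] = [q] − [p].
This gives a 7×21 integer matrix of rank 6; reducing to Smith normal form yields diagonal entries (1,1,1,1,1,1).

The boundary map ∂_2: C_2 → C_1 maps a triangle to the signed sum of its edges. For instance
  ∂[2,3,5] = [3,5] − [2,5] + [2,3],
  ∂[1,4,7] = [4,7] − [1,7] + [1,4].
The resulting 21×14 matrix has rank 13, and its Smith normal form has invariant factors (1,1,1,1,1,1,1,1,1,1,1,1,1).

Reading off H_k = ker ∂_k / im ∂_{k+1}:

  H_0: rank C_0 − rank ∂_1 = 7 − 6 = 1, and the invariant factors of ∂_1 are all 1, so H_0 ≅ Z.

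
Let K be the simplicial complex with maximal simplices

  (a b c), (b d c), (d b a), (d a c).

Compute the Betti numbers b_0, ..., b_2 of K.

Fix the vertex order a < b < c < d and write every simplex with vertices in increasing order. Then dim K = 2 and the simplices of K are:

  0-simplices (4): a, b, c, d
  1-simplices (6): ab, ac, ad, bc, bd, cd
  2-simplices (4): abc, abd, acd, bcd

so the chain groups are C_0 ≅ Z^4, C_1 ≅ Z^6, C_2 ≅ Z^4.

Boundary ∂_1: C_1 → C_0 is given by ∂[p,q] = [q] − [p]. For instance
  ∂ad = d − a.
The resulting 4×6 matrix has rank 3, and its Smith normal form has invariant factors (1,1,1).

∂_2: C_2 → C_1 acts by ∂[p,q,r] = [q,r] − [p,r] + [p,q]. For instance
  ∂bcd = cd − bd + bc,
  ∂abc = bc − ac + ab.
The resulting 6×4 matrix has rank 3, and its Smith normal form has invariant factors (1,1,1).

Reading off H_k = ker ∂_k / im ∂_{k+1}:

  H_0: rank C_0 − rank ∂_1 = 4 − 3 = 1, and the invariant factors of ∂_1 are all 1, so H_0 = Z.
  H_1: rank ker ∂_1 − rank ∂_2 = (6 − 3) − 3 = 0, and the invariant factors of ∂_2 are all 1, so H_1 = 0.
  H_2: rank ker ∂_2 − rank ∂_3 = (4 − 3) − 0 = 1, and there is no ∂_3, so H_2 = Z.

Hence the Betti numbers are b_0 = 1, b_1 = 0, b_2 = 1.

b_0 = 1, b_1 = 0, b_2 = 1.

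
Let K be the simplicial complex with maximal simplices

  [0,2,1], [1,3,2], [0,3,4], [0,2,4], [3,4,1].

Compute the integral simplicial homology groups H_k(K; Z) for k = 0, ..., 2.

H_0 = Z,  H_1 = Z,  H_2 = 0.

We work with the vertex ordering 0 < 1 < 2 < 3 < 4. The simplices of K, each written with vertices in increasing order, are:

  0-simplices (5): [0], [1], [2], [3], [4]
  1-simplices (10): [0,1], [0,2], [0,3], [0,4], [1,2], [1,3], [1,4], [2,3], [2,4], [3,4]
  2-simplices (5): [0,1,2], [0,2,4], [0,3,4], [1,2,3], [1,3,4]

Hence C_0 ≅ Z^5, C_1 ≅ Z^10, C_2 ≅ Z^5.

The boundary map ∂_1: C_1 → C_0 is given by ∂[p,q] = [q] − [p]. For instance
  ∂[0,2] = [2] − [0].
As a 5×10 matrix over Z this has rank 4, with invariant factors (1,1,1,1).

∂_2: C_2 → C_1 acts by ∂[p,q,r] = [q,r] − [p,r] + [p,q]. For instance
  ∂[0,2,4] = [2,4] − [0,4] + [0,2],
  ∂[1,3,4] = [3,4] − [1,4] + [1,3].
The 10×5 boundary matrix has rank 5 and Smith normal form diag(1,1,1,1,1).

Now H_k = ker ∂_k / im ∂_{k+1}, so:

  H_0: rank C_0 − rank ∂_1 = 5 − 4 = 1, and the invariant factors of ∂_1 are all 1, so H_0 = Z.
  H_1: rank ker ∂_1 − rank ∂_2 = (10 − 4) − 5 = 1, and the invariant factors of ∂_2 are all 1, so H_1 = Z.
  H_2: rank ker ∂_2 − rank ∂_3 = (5 − 5) − 0 = 0, and there is no ∂_3, so H_2 = 0.

(K is a triangulation of the Möbius band.)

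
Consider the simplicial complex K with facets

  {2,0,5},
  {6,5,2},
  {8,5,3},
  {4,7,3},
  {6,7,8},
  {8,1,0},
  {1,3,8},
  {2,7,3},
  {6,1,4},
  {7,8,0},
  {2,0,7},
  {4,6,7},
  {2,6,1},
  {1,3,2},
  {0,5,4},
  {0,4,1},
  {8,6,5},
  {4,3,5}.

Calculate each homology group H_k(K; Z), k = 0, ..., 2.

H_0 = Z,  H_1 = Z^2,  H_2 = Z.

We work with the vertex ordering 0 < 1 < 2 < 3 < 4 < 5 < 6 < 7 < 8. The simplices of K, each written with vertices in increasing order, are:

  0-simplices (9): [0], [1], [2], [3], [4], [5], [6], [7], [8]
  1-simplices (27): (27 of them)
  2-simplices (18): [0,1,4], [0,1,8], [0,2,5], [0,2,7], [0,4,5], [0,7,8], [1,2,3], [1,2,6], [1,3,8], [1,4,6], [2,3,7], [2,5,6], [3,4,5], [3,4,7], [3,5,8], [4,6,7], [5,6,8], [6,7,8]

so the chain groups are C_0 ≅ Z^9, C_1 ≅ Z^27, C_2 ≅ Z^18.

∂_1: C_1 → C_0 is given by ∂[p,q] = [q] − [p]. For instance
  ∂[1,2] = [2] − [1].
As a 9×27 matrix over Z this has rank 8, with invariant factors (1,1,1,1,1,1,1,1).

The boundary map ∂_2: C_2 → C_1 acts by ∂[p,q,r] = [q,r] − [p,r] + [p,q]. For instance
  ∂[0,2,5] = [2,5] − [0,5] + [0,2],
  ∂[0,1,8] = [1,8] − [0,8] + [0,1].
This gives a 27×18 integer matrix of rank 17; reducing to Smith normal form yields diagonal entries (1,1,1,1,1,1,1,1,1,1,1,1,1,1,1,1,1).

Now H_k = ker ∂_k / im ∂_{k+1}, so:

  H_0: rank C_0 − rank ∂_1 = 9 − 8 = 1, and the invariant factors of ∂_1 are all 1, so H_0 ≅ Z.
  H_1: rank ker ∂_1 − rank ∂_2 = (27 − 8) − 17 = 2, and the invariant factors of ∂_2 are all 1, so H_1 ≅ Z^2.
  H_2: rank ker ∂_2 − rank ∂_3 = (18 − 17) − 0 = 1, and there is no ∂_3, so H_2 ≅ Z.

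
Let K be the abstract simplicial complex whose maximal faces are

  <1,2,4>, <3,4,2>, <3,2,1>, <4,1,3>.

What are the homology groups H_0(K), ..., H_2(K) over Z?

H_0 = Z,  H_1 = 0,  H_2 = Z.

We work with the vertex ordering 1 < 2 < 3 < 4. The simplices of K, each written with vertices in increasing order, are:

  0-simplices (4): [1], [2], [3], [4]
  1-simplices (6): [1,2], [1,3], [1,4], [2,3], [2,4], [3,4]
  2-simplices (4): [1,2,3], [1,2,4], [1,3,4], [2,3,4]

Hence C_0 ≅ Z^4, C_1 ≅ Z^6, C_2 ≅ Z^4.

Boundary ∂_1: C_1 → C_0 sends each edge [p,q] (with p < q) to q − p.
As a 4×6 matrix over Z this has rank 3, with invariant factors (1,1,1).

The boundary map ∂_2: C_2 → C_1 maps a triangle to the signed sum of its edges. For instance
  ∂[1,2,4] = [2,4] − [1,4] + [1,2],
  ∂[2,3,4] = [3,4] − [2,4] + [2,3].
As a 6×4 matrix over Z this has rank 3, with invariant factors (1,1,1).

From H_k ≅ ker(∂_k) / im(∂_{k+1}) we obtain:

  H_0: rank C_0 − rank ∂_1 = 4 − 3 = 1, and the invariant factors of ∂_1 are all 1, so H_0 = Z.
  H_1: rank ker ∂_1 − rank ∂_2 = (6 − 3) − 3 = 0, and the invariant factors of ∂_2 are all 1, so H_1 = 0.
  H_2: rank ker ∂_2 − rank ∂_3 = (4 − 3) − 0 = 1, and there is no ∂_3, so H_2 = Z.

As a check, the Euler characteristic is 4 − 6 + 4 = 2, which agrees with 1 − 0 + 1 = 2.
(K is a triangulation of the 2-sphere S^2.)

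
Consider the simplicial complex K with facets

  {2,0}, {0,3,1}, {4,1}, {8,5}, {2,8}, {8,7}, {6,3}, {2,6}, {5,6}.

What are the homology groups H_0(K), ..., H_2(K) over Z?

We work with the vertex ordering 0 < 1 < 2 < 3 < 4 < 5 < 6 < 7 < 8. The simplices of K, each written with vertices in increasing order, are:

  0-simplices (9): [0], [1], [2], [3], [4], [5], [6], [7], [8]
  1-simplices (11): [0,1], [0,2], [0,3], [1,3], [1,4], [2,6], [2,8], [3,6], [5,6], [5,8], [7,8]
  2-simplices (1): [0,1,3]

giving chain groups C_0 ≅ Z^9, C_1 ≅ Z^11, C_2 ≅ Z^1.

∂_1: C_1 → C_0 sends each edge [p,q] (with p < q) to q − p. For instance
  ∂[5,8] = [8] − [5].
The 9×11 boundary matrix has rank 8 and Smith normal form diag(1,1,1,1,1,1,1,1).

∂_2: C_2 → C_1 maps a triangle to the signed sum of its edges. For instance
  ∂[0,1,3] = [1,3] − [0,3] + [0,1].
As a 11×1 matrix over Z this has rank 1, with invariant factors (1).

Now H_k = ker ∂_k / im ∂_{k+1}, so:

  H_0: rank C_0 − rank ∂_1 = 9 − 8 = 1, and the invariant factors of ∂_1 are all 1, so H_0 ≅ Z.
  H_1: rank ker ∂_1 − rank ∂_2 = (11 − 8) − 1 = 2, and the invariant factors of ∂_2 are all 1, so H_1 ≅ Z^2.
  H_2: rank ker ∂_2 − rank ∂_3 = (1 − 1) − 0 = 0, and there is no ∂_3, so H_2 ≅ 0.

H_0 ≅ Z,  H_1 ≅ Z^2,  H_2 = 0.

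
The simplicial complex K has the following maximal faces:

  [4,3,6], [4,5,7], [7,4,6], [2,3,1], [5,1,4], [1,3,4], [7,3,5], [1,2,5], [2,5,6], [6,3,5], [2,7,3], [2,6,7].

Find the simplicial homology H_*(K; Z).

H_0 ≅ Z,  H_1 ≅ Z/2,  H_2 = 0.

Order the vertices as 1 < 2 < 3 < 4 < 5 < 6 < 7. Listing each simplex with vertices in this order, K has dimension 2 with simplices:

  0-simplices (7): [1], [2], [3], [4], [5], [6], [7]
  1-simplices (18): [1,2], [1,3], [1,4], [1,5], [2,3], [2,5], [2,6], [2,7], [3,4], [3,5], [3,6], [3,7], [4,5], [4,6], [4,7], [5,6], [5,7], [6,7]
  2-simplices (12): [1,2,3], [1,2,5], [1,3,4], [1,4,5], [2,3,7], [2,5,6], [2,6,7], [3,4,6], [3,5,6], [3,5,7], [4,5,7], [4,6,7]

so the chain groups are C_0 ≅ Z^7, C_1 ≅ Z^18, C_2 ≅ Z^12.

Boundary ∂_1: C_1 → C_0 maps an edge to its endpoints' difference, ∂[p,q] = q − p. For instance
  ∂[6,7] = [7] − [6].
As a 7×18 matrix over Z this has rank 6, with invariant factors (1,1,1,1,1,1).

∂_2: C_2 → C_1 sends each 2-simplex [p,q,r] to [q,r] − [p,r] + [p,q]. For instance
  ∂[3,5,6] = [5,6] − [3,6] + [3,5],
  ∂[2,5,6] = [5,6] − [2,6] + [2,5].
The resulting 18×12 matrix has rank 12, and its Smith normal form has invariant factors (1,1,1,1,1,1,1,1,1,1,1,2).

Computing H_k = (kernel of ∂_k) / (image of ∂_{k+1}):

  H_0: rank C_0 − rank ∂_1 = 7 − 6 = 1, and the invariant factors of ∂_1 are all 1, so H_0 ≅ Z.
  H_1: rank ker ∂_1 − rank ∂_2 = (18 − 6) − 12 = 0, and ∂_2 has invariant factor 2 > 1, so H_1 ≅ Z/2.
  H_2: rank ker ∂_2 − rank ∂_3 = (12 − 12) − 0 = 0, and there is no ∂_3, so H_2 ≅ 0.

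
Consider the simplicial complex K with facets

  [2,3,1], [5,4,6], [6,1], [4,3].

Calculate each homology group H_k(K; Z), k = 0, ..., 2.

H_0 ≅ Z,  H_1 ≅ Z,  H_2 = 0.

K has 6 vertices, 8 edges, 2 triangles.
rank ∂_0 = 0, rank ∂_1 = 5 ⇒ b_0 = 6 − 0 − 5 = 1; all invariant factors of ∂_1 are 1 so no torsion. So H_0 = Z.
rank ∂_1 = 5, rank ∂_2 = 2 ⇒ b_1 = 8 − 5 − 2 = 1; all invariant factors of ∂_2 are 1 so no torsion. So H_1 = Z.
rank ∂_2 = 2, rank ∂_3 = 0 ⇒ b_2 = 2 − 2 − 0 = 0. So H_2 = 0.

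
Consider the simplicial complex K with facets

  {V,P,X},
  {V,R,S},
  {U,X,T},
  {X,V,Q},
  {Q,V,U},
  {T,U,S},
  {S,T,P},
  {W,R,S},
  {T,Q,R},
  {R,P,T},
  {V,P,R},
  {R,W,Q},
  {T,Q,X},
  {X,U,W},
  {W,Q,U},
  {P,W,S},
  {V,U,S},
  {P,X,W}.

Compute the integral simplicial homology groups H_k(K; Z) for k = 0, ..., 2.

H_0 ≅ Z,  H_1 ≅ Z ⊕ Z/2,  H_2 = 0.

Take the total order P < Q < R < S < T < U < V < W < X on the vertex set. Then K (dimension 2) consists of the simplices:

  0-simplices (9): P, Q, R, S, T, U, V, W, X
  1-simplices (27): PR, PS, PT, PV, PW, PX, QR, QT, QU, QV, QW, QX, RS, RT, RV, RW, ST, SU, SV, SW, TU, TX, UV, UW, UX, VX, WX
  2-simplices (18): PRT, PRV, PST, PSW, PVX, PWX, QRT, QRW, QTX, QUV, QUW, QVX, RSV, RSW, STU, SUV, TUX, UWX

Hence C_0 ≅ Z^9, C_1 ≅ Z^27, C_2 ≅ Z^18.

The boundary map ∂_1: C_1 → C_0 maps an edge to its endpoints' difference, ∂[p,q] = q − p.
The 9×27 boundary matrix has rank 8 and Smith normal form diag(1,1,1,1,1,1,1,1).

Boundary ∂_2: C_2 → C_1 maps a triangle to the signed sum of its edges. For instance
  ∂PRV = RV − PV + PR,
  ∂RSW = SW − RW + RS.
As a 27×18 matrix over Z this has rank 18, with invariant factors (1,1,1,1,1,1,1,1,1,1,1,1,1,1,1,1,1,2).

Reading off H_k = ker ∂_k / im ∂_{k+1}:

  H_0: rank C_0 − rank ∂_1 = 9 − 8 = 1, and the invariant factors of ∂_1 are all 1, so H_0 = Z.
  H_1: rank ker ∂_1 − rank ∂_2 = (27 − 8) − 18 = 1, and ∂_2 has invariant factor 2 > 1, so H_1 = Z ⊕ Z/2.
  H_2: rank ker ∂_2 − rank ∂_3 = (18 − 18) − 0 = 0, and there is no ∂_3, so H_2 = 0.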